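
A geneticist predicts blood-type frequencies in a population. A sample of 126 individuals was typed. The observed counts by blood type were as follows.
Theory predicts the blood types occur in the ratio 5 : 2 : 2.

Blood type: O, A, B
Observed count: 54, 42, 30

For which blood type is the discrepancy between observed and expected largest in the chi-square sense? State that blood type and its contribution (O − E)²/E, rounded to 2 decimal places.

A, 7.00

Ratio total = 9. Expected counts: 126×5/9 = 70, 126×2/9 = 28, 126×2/9 = 28.
cat         O        E   (O−E)²/E
O          54       70      3.657
A          42       28      7.000
B          30       28      0.143
The largest term is for A: 7.00.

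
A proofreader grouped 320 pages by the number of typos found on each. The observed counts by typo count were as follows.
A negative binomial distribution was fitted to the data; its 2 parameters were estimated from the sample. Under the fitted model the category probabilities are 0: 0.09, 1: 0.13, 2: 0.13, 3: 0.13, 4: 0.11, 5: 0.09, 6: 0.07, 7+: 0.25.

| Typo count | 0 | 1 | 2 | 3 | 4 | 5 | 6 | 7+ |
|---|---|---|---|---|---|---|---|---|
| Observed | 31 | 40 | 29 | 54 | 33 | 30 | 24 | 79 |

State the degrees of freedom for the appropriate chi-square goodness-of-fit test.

5

There are k = 8 categories and 2 parameters estimated from the data, so df = 8 − 1 − 2 = 5.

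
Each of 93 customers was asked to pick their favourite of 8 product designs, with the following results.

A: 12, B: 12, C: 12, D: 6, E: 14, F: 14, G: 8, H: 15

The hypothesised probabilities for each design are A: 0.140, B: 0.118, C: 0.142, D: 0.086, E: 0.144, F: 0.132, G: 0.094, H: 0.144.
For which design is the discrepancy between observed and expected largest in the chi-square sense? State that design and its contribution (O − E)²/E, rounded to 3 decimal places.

D, 0.499

Expected counts E_i = n·p_i: 93×0.140 = 13.02, 93×0.118 = 10.974, 93×0.142 = 13.206, 93×0.086 = 7.998, 93×0.144 = 13.392, 93×0.132 = 12.276, 93×0.094 = 8.742, 93×0.144 = 13.392.
χ² = (12−13.02)²/13.02 + (12−10.974)²/10.974 + (12−13.206)²/13.206 + (6−7.998)²/7.998 + (14−13.392)²/13.392 + (14−12.276)²/12.276 + (8−8.742)²/8.742 + (15−13.392)²/13.392
   = 0.0799 + 0.0959 + 0.1101 + 0.4991 + 0.0276 + 0.2421 + 0.0630 + 0.1931
The largest term is for D: 0.499.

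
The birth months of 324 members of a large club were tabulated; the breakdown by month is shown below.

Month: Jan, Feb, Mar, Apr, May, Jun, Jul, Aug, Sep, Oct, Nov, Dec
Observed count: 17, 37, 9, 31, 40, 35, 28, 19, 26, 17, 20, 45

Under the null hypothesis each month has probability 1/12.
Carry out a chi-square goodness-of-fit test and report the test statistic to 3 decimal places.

Expected count for each of the 12 categories: 324/12 = 27.
Jan: (17 − 27)²/27 = 100/27 = 3.7037
Feb: (37 − 27)²/27 = 100/27 = 3.7037
Mar: (9 − 27)²/27 = 324/27 = 12.0000
Apr: (31 − 27)²/27 = 16/27 = 0.5926
May: (40 − 27)²/27 = 169/27 = 6.2593
Jun: (35 − 27)²/27 = 64/27 = 2.3704
Jul: (28 − 27)²/27 = 1/27 = 0.0370
Aug: (19 − 27)²/27 = 64/27 = 2.3704
Sep: (26 − 27)²/27 = 1/27 = 0.0370
Oct: (17 − 27)²/27 = 100/27 = 3.7037
Nov: (20 − 27)²/27 = 49/27 = 1.8148
Dec: (45 − 27)²/27 = 324/27 = 12.0000
Sum = 48.593

48.593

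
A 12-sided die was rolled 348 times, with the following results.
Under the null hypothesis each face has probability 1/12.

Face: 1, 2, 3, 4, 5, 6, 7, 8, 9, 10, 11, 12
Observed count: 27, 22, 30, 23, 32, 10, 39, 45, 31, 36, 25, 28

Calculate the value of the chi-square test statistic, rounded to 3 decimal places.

30.552

Expected count for each of the 12 categories: 348/12 = 29.
1: (27 − 29)²/29 = 4/29 = 0.1379
2: (22 − 29)²/29 = 49/29 = 1.6897
3: (30 − 29)²/29 = 1/29 = 0.0345
4: (23 − 29)²/29 = 36/29 = 1.2414
5: (32 − 29)²/29 = 9/29 = 0.3103
6: (10 − 29)²/29 = 361/29 = 12.4483
7: (39 − 29)²/29 = 100/29 = 3.4483
8: (45 − 29)²/29 = 256/29 = 8.8276
9: (31 − 29)²/29 = 4/29 = 0.1379
10: (36 − 29)²/29 = 49/29 = 1.6897
11: (25 − 29)²/29 = 16/29 = 0.5517
12: (28 − 29)²/29 = 1/29 = 0.0345
Sum = 30.552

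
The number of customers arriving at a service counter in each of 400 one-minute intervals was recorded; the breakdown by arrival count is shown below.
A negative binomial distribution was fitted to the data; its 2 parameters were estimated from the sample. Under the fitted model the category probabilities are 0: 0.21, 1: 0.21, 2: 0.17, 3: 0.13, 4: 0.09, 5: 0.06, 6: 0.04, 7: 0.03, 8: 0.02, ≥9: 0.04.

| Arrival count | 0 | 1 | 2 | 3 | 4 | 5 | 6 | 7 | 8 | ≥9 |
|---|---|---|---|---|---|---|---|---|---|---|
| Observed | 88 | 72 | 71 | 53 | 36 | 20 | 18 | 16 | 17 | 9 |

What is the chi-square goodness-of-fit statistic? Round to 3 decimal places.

Expected counts E_i = n·p_i: 400×0.21 = 84, 400×0.21 = 84, 400×0.17 = 68, 400×0.13 = 52, 400×0.09 = 36, 400×0.06 = 24, 400×0.04 = 16, 400×0.03 = 12, 400×0.02 = 8, 400×0.04 = 16.
0: (88 − 84)²/84 = 16/84 = 0.1905
1: (72 − 84)²/84 = 144/84 = 1.7143
2: (71 − 68)²/68 = 9/68 = 0.1324
3: (53 − 52)²/52 = 1/52 = 0.0192
4: (36 − 36)²/36 = 0/36 = 0.0000
5: (20 − 24)²/24 = 16/24 = 0.6667
6: (18 − 16)²/16 = 4/16 = 0.2500
7: (16 − 12)²/12 = 16/12 = 1.3333
8: (17 − 8)²/8 = 81/8 = 10.1250
≥9: (9 − 16)²/16 = 49/16 = 3.0625
Sum = 17.494

17.494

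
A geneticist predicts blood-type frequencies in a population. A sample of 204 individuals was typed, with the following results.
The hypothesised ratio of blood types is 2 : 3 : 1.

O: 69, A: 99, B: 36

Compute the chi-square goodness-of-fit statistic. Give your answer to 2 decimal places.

0.22

Ratio total = 6. Expected counts: 204×2/6 = 68, 204×3/6 = 102, 204×1/6 = 34.
O: (69 − 68)²/68 = 1/68 = 0.015
A: (99 − 102)²/102 = 9/102 = 0.088
B: (36 − 34)²/34 = 4/34 = 0.118
Sum = 0.22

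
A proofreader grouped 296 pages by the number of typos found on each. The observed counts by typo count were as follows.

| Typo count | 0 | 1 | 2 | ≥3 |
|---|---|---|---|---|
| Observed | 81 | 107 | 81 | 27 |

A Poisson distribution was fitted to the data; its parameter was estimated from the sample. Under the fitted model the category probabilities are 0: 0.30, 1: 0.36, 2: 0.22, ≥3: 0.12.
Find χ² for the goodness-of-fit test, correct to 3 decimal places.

Expected counts E_i = n·p_i: 296×0.30 = 88.8, 296×0.36 = 106.56, 296×0.22 = 65.12, 296×0.12 = 35.52.
cat         O        E   (O−E)²/E
0          81     88.8     0.6851
1         107   106.56     0.0018
2          81    65.12     3.8725
≥3         27    35.52     2.0436
Sum = 6.603

6.603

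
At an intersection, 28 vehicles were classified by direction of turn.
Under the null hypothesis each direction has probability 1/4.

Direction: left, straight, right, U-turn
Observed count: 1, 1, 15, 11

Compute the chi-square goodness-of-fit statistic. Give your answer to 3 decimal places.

Expected count for each of the 4 categories: 28/4 = 7.
cat           O        E   (O−E)²/E
left          1        7     5.1429
straight      1        7     5.1429
right        15        7     9.1429
U-turn       11        7     2.2857
Sum = 21.714

21.714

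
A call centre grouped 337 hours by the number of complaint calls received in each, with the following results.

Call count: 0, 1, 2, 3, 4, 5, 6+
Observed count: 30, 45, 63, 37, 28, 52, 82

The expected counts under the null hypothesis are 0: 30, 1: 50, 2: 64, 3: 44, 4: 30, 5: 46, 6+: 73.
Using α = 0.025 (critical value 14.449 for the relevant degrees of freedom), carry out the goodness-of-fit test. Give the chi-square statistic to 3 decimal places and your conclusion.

3.655; do not reject

χ² = (30−30)²/30 + (45−50)²/50 + (63−64)²/64 + (37−44)²/44 + (28−30)²/30 + (52−46)²/46 + (82−73)²/73
   = 0.0000 + 0.5000 + 0.0156 + 1.1136 + 0.1333 + 0.7826 + 1.1096
Sum = 3.655
df = 6. Since 3.655 < 14.449, we do not reject H₀.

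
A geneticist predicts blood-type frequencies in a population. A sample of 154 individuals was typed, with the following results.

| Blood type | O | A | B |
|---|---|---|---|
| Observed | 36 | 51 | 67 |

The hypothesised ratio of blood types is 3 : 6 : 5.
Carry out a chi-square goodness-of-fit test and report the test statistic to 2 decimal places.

6.30

Ratio total = 14. Expected counts: 154×3/14 = 33, 154×6/14 = 66, 154×5/14 = 55.
cat         O        E   (O−E)²/E
O          36       33      0.273
A          51       66      3.409
B          67       55      2.618
Sum = 6.30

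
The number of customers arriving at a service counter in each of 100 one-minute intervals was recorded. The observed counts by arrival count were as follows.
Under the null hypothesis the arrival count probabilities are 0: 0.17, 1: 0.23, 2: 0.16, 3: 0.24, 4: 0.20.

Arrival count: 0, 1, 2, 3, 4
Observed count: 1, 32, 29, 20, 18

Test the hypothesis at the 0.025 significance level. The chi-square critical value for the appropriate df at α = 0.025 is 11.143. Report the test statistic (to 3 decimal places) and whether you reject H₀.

Expected counts E_i = n·p_i: 100×0.17 = 17, 100×0.23 = 23, 100×0.16 = 16, 100×0.24 = 24, 100×0.20 = 20.
cat         O        E   (O−E)²/E
0           1       17    15.0588
1          32       23     3.5217
2          29       16    10.5625
3          20       24     0.6667
4          18       20     0.2000
Sum = 30.010
df = 4. Since 30.010 > 11.143, we reject H₀.

30.010; reject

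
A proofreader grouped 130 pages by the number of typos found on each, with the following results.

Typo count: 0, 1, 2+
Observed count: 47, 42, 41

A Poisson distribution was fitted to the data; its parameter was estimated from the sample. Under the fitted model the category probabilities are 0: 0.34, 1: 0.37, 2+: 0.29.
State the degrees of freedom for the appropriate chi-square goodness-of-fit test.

1

There are k = 3 categories and 1 parameter estimated from the data, so df = 3 − 1 − 1 = 1.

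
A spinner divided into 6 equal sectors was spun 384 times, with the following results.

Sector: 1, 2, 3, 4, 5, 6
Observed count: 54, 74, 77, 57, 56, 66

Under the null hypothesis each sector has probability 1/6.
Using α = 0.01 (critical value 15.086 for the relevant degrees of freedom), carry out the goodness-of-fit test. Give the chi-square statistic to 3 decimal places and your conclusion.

7.594; do not reject

Under H₀ each category has probability 1/6, so each expected count is 384/6 = 64.
1: (54 − 64)²/64 = 100/64 = 1.5625
2: (74 − 64)²/64 = 100/64 = 1.5625
3: (77 − 64)²/64 = 169/64 = 2.6406
4: (57 − 64)²/64 = 49/64 = 0.7656
5: (56 − 64)²/64 = 64/64 = 1.0000
6: (66 − 64)²/64 = 4/64 = 0.0625
Sum = 7.594
df = 5. Since 7.594 < 15.086, we do not reject H₀.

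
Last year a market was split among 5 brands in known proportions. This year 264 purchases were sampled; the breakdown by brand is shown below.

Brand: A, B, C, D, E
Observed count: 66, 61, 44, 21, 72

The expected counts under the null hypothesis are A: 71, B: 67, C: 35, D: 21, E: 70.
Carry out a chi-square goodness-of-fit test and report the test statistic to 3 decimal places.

3.261

A: (66 − 71)²/71 = 25/71 = 0.3521
B: (61 − 67)²/67 = 36/67 = 0.5373
C: (44 − 35)²/35 = 81/35 = 2.3143
D: (21 − 21)²/21 = 0/21 = 0.0000
E: (72 − 70)²/70 = 4/70 = 0.0571
Sum = 3.261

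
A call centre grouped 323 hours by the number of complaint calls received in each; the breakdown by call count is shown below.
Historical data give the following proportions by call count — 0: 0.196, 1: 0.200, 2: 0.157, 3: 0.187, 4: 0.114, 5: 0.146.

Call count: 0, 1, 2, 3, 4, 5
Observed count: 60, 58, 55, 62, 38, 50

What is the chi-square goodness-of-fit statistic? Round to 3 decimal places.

1.461

Expected counts E_i = n·p_i: 323×0.196 = 63.308, 323×0.200 = 64.6, 323×0.157 = 50.711, 323×0.187 = 60.401, 323×0.114 = 36.822, 323×0.146 = 47.158.
0: (60 − 63.308)²/63.308 = 10.942864/63.308 = 0.1729
1: (58 − 64.6)²/64.6 = 43.56/64.6 = 0.6743
2: (55 − 50.711)²/50.711 = 18.395521/50.711 = 0.3628
3: (62 − 60.401)²/60.401 = 2.556801/60.401 = 0.0423
4: (38 − 36.822)²/36.822 = 1.387684/36.822 = 0.0377
5: (50 − 47.158)²/47.158 = 8.076964/47.158 = 0.1713
Sum = 1.461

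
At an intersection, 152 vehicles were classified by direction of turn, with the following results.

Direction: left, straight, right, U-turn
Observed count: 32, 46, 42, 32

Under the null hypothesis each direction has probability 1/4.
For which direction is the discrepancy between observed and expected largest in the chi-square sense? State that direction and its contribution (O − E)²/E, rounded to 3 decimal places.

straight, 1.684

Expected count for each of the 4 categories: 152/4 = 38.
left: (32 − 38)²/38 = 36/38 = 0.9474
straight: (46 − 38)²/38 = 64/38 = 1.6842
right: (42 − 38)²/38 = 16/38 = 0.4211
U-turn: (32 − 38)²/38 = 36/38 = 0.9474
The largest term is for straight: 1.684.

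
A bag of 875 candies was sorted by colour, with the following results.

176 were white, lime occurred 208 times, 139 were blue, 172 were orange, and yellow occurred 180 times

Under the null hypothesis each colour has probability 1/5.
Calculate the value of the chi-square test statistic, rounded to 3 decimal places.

13.829

Expected count for each of the 5 categories: 875/5 = 175.
cat         O        E   (O−E)²/E
white     176      175     0.0057
lime      208      175     6.2229
blue      139      175     7.4057
orange    172      175     0.0514
yellow    180      175     0.1429
Sum = 13.829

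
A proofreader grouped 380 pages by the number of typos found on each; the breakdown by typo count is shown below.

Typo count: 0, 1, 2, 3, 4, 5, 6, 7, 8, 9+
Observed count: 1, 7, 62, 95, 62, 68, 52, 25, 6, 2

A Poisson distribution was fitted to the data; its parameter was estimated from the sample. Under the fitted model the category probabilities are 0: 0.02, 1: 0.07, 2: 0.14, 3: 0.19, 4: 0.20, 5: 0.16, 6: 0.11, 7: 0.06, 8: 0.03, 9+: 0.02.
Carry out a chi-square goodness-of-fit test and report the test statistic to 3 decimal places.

Expected counts E_i = n·p_i: 380×0.02 = 7.6, 380×0.07 = 26.6, 380×0.14 = 53.2, 380×0.19 = 72.2, 380×0.20 = 76, 380×0.16 = 60.8, 380×0.11 = 41.8, 380×0.06 = 22.8, 380×0.03 = 11.4, 380×0.02 = 7.6.
χ² = (1−7.6)²/7.6 + (7−26.6)²/26.6 + (62−53.2)²/53.2 + (95−72.2)²/72.2 + (62−76)²/76 + (68−60.8)²/60.8 + (52−41.8)²/41.8 + (25−22.8)²/22.8 + (6−11.4)²/11.4 + (2−7.6)²/7.6
   = 5.7316 + 14.4421 + 1.4556 + 7.2000 + 2.5789 + 0.8526 + 2.4890 + 0.2123 + 2.5579 + 4.1263
Sum = 41.646

41.646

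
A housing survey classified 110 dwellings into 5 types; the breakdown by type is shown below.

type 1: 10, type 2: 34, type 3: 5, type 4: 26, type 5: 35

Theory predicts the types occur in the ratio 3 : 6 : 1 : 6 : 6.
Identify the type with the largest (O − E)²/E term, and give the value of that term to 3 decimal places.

type 1, 1.667

Ratio total = 22. Expected counts: 110×3/22 = 15, 110×6/22 = 30, 110×1/22 = 5, 110×6/22 = 30, 110×6/22 = 30.
type 1: (10 − 15)²/15 = 25/15 = 1.6667
type 2: (34 − 30)²/30 = 16/30 = 0.5333
type 3: (5 − 5)²/5 = 0/5 = 0.0000
type 4: (26 − 30)²/30 = 16/30 = 0.5333
type 5: (35 − 30)²/30 = 25/30 = 0.8333
The largest term is for type 1: 1.667.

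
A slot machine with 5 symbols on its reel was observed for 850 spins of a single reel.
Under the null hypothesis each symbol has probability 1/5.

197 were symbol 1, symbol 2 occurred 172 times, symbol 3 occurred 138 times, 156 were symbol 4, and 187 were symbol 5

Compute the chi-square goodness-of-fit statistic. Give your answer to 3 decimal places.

13.188

Under H₀ each category has probability 1/5, so each expected count is 850/5 = 170.
cat           O        E   (O−E)²/E
symbol 1    197      170     4.2882
symbol 2    172      170     0.0235
symbol 3    138      170     6.0235
symbol 4    156      170     1.1529
symbol 5    187      170     1.7000
Sum = 13.188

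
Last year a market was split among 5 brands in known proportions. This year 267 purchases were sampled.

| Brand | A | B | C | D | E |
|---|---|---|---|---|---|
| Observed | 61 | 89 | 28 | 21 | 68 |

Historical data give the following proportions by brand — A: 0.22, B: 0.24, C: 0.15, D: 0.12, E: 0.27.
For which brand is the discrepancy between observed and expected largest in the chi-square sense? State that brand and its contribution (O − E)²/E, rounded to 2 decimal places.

Expected counts E_i = n·p_i: 267×0.22 = 58.74, 267×0.24 = 64.08, 267×0.15 = 40.05, 267×0.12 = 32.04, 267×0.27 = 72.09.
cat         O        E   (O−E)²/E
A          61    58.74      0.087
B          89    64.08      9.691
C          28    40.05      3.626
D          21    32.04      3.804
E          68    72.09      0.232
The largest term is for B: 9.69.

B, 9.69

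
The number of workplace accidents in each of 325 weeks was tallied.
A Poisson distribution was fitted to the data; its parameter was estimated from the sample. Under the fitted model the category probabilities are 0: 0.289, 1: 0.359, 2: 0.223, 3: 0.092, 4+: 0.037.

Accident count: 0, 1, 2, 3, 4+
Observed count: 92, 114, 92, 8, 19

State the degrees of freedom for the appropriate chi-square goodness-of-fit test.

3

There are k = 5 categories and 1 parameter estimated from the data, so df = 5 − 1 − 1 = 3.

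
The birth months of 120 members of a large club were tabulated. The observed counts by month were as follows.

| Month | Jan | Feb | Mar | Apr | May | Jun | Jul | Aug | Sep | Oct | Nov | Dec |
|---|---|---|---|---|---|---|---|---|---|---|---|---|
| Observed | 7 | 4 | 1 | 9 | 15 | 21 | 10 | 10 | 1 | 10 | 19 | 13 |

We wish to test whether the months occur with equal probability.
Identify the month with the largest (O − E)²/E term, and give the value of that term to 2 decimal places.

Jun, 12.10

Under H₀ each category has probability 1/12, so each expected count is 120/12 = 10.
χ² = (7−10)²/10 + (4−10)²/10 + (1−10)²/10 + (9−10)²/10 + (15−10)²/10 + (21−10)²/10 + (10−10)²/10 + (10−10)²/10 + (1−10)²/10 + (10−10)²/10 + (19−10)²/10 + (13−10)²/10
   = 0.900 + 3.600 + 8.100 + 0.100 + 2.500 + 12.100 + 0.000 + 0.000 + 8.100 + 0.000 + 8.100 + 0.900
The largest term is for Jun: 12.10.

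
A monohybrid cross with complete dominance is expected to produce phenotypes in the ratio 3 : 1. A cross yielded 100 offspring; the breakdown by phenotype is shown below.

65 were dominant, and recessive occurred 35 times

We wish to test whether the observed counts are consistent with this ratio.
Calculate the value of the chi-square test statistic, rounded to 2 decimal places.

5.33

Ratio total = 4. Expected counts: 100×3/4 = 75, 100×1/4 = 25.
cat            O        E   (O−E)²/E
dominant      65       75      1.333
recessive     35       25      4.000
Sum = 5.33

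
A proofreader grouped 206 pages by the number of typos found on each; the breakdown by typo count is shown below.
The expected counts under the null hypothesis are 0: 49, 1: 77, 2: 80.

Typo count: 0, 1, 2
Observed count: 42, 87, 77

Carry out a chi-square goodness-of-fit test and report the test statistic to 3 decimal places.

cat         O        E   (O−E)²/E
0          42       49     1.0000
1          87       77     1.2987
2          77       80     0.1125
Sum = 2.411

2.411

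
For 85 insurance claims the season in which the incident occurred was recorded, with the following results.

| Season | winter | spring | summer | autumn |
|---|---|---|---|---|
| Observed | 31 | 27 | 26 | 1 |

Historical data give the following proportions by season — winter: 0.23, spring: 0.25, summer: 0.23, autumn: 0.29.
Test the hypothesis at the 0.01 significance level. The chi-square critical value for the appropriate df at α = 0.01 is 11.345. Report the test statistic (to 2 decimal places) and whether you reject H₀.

33.08; reject

Expected counts E_i = n·p_i: 85×0.23 = 19.55, 85×0.25 = 21.25, 85×0.23 = 19.55, 85×0.29 = 24.65.
cat         O        E   (O−E)²/E
winter     31    19.55      6.706
spring     27    21.25      1.556
summer     26    19.55      2.128
autumn      1    24.65     22.691
Sum = 33.08
df = 3. Since 33.08 > 11.345, we reject H₀.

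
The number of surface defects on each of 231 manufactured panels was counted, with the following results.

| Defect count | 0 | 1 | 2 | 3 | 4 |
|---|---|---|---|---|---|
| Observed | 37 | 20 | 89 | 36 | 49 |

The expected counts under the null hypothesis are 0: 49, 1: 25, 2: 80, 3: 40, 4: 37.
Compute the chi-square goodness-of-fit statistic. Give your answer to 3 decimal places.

9.243

0: (37 − 49)²/49 = 144/49 = 2.9388
1: (20 − 25)²/25 = 25/25 = 1.0000
2: (89 − 80)²/80 = 81/80 = 1.0125
3: (36 − 40)²/40 = 16/40 = 0.4000
4: (49 − 37)²/37 = 144/37 = 3.8919
Sum = 9.243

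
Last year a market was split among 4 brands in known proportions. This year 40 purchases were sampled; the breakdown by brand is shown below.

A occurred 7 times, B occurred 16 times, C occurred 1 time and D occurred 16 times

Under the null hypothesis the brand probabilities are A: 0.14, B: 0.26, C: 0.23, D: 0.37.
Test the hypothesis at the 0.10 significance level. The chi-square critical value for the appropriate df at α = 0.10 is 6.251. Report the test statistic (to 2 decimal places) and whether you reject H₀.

Expected counts E_i = n·p_i: 40×0.14 = 5.6, 40×0.26 = 10.4, 40×0.23 = 9.2, 40×0.37 = 14.8.
χ² = (7−5.6)²/5.6 + (16−10.4)²/10.4 + (1−9.2)²/9.2 + (16−14.8)²/14.8
   = 0.350 + 3.015 + 7.309 + 0.097
Sum = 10.77
df = 3. Since 10.77 > 6.251, we reject H₀.

10.77; reject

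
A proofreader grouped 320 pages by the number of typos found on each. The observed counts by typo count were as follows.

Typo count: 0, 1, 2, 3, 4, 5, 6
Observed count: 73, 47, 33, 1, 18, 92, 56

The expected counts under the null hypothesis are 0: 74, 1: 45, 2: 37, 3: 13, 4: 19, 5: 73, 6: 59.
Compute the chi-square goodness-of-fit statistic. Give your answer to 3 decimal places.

χ² = (73−74)²/74 + (47−45)²/45 + (33−37)²/37 + (1−13)²/13 + (18−19)²/19 + (92−73)²/73 + (56−59)²/59
   = 0.0135 + 0.0889 + 0.4324 + 11.0769 + 0.0526 + 4.9452 + 0.1525
Sum = 16.762

16.762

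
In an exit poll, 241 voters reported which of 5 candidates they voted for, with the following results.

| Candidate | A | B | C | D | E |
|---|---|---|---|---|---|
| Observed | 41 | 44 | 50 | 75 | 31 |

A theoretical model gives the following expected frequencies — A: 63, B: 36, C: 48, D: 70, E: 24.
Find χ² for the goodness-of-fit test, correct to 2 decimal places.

χ² = (41−63)²/63 + (44−36)²/36 + (50−48)²/48 + (75−70)²/70 + (31−24)²/24
   = 7.683 + 1.778 + 0.083 + 0.357 + 2.042
Sum = 11.94

11.94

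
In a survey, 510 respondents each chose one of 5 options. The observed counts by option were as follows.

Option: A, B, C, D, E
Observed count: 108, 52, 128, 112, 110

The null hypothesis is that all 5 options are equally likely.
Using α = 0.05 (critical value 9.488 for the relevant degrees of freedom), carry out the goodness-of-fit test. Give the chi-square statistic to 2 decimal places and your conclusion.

Under H₀ each category has probability 1/5, so each expected count is 510/5 = 102.
χ² = (108−102)²/102 + (52−102)²/102 + (128−102)²/102 + (112−102)²/102 + (110−102)²/102
   = 0.353 + 24.510 + 6.627 + 0.980 + 0.627
Sum = 33.10
df = 4. Since 33.10 > 9.488, we reject H₀.

33.10; reject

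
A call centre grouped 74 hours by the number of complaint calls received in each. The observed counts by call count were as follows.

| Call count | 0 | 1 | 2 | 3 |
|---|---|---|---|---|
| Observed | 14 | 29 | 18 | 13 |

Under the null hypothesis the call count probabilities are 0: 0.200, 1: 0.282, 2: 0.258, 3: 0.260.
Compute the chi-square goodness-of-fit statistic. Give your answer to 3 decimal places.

5.298

Expected counts E_i = n·p_i: 74×0.200 = 14.8, 74×0.282 = 20.868, 74×0.258 = 19.092, 74×0.260 = 19.24.
cat         O        E   (O−E)²/E
0          14     14.8     0.0432
1          29   20.868     3.1689
2          18   19.092     0.0625
3          13    19.24     2.0238
Sum = 5.298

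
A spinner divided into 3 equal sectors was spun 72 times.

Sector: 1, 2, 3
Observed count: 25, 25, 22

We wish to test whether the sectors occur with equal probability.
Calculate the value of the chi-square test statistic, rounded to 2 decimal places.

0.25

Expected count for each of the 3 categories: 72/3 = 24.
χ² = (25−24)²/24 + (25−24)²/24 + (22−24)²/24
   = 0.042 + 0.042 + 0.167
Sum = 0.25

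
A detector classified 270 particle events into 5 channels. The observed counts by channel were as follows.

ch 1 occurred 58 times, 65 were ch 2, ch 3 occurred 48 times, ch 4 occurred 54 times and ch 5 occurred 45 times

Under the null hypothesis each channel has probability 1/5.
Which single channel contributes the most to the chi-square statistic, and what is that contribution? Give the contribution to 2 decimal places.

ch 2, 2.24

Under H₀ each category has probability 1/5, so each expected count is 270/5 = 54.
ch 1: (58 − 54)²/54 = 16/54 = 0.296
ch 2: (65 − 54)²/54 = 121/54 = 2.241
ch 3: (48 − 54)²/54 = 36/54 = 0.667
ch 4: (54 − 54)²/54 = 0/54 = 0.000
ch 5: (45 − 54)²/54 = 81/54 = 1.500
The largest term is for ch 2: 2.24.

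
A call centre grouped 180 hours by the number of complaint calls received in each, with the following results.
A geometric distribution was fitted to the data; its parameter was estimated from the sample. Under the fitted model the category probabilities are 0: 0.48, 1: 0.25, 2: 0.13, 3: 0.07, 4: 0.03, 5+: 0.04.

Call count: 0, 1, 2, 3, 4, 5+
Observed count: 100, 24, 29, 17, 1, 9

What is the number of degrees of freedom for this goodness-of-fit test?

4

There are k = 6 categories and 1 parameter estimated from the data, so df = 6 − 1 − 1 = 4.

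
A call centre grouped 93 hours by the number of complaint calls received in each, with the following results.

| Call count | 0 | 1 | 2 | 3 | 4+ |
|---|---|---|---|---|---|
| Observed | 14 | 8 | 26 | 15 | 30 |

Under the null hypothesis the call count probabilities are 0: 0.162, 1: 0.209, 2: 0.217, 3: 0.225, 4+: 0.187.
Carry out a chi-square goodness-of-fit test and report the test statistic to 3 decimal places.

Expected counts E_i = n·p_i: 93×0.162 = 15.066, 93×0.209 = 19.437, 93×0.217 = 20.181, 93×0.225 = 20.925, 93×0.187 = 17.391.
0: (14 − 15.066)²/15.066 = 1.136356/15.066 = 0.0754
1: (8 − 19.437)²/19.437 = 130.804969/19.437 = 6.7297
2: (26 − 20.181)²/20.181 = 33.860761/20.181 = 1.6779
3: (15 − 20.925)²/20.925 = 35.105625/20.925 = 1.6777
4+: (30 − 17.391)²/17.391 = 158.986881/17.391 = 9.1419
Sum = 19.303

19.303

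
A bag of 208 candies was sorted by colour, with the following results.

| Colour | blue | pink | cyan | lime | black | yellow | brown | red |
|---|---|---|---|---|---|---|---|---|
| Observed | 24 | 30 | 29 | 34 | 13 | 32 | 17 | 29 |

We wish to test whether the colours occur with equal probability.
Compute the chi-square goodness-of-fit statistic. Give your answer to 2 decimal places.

Under H₀ each category has probability 1/8, so each expected count is 208/8 = 26.
blue: (24 − 26)²/26 = 4/26 = 0.154
pink: (30 − 26)²/26 = 16/26 = 0.615
cyan: (29 − 26)²/26 = 9/26 = 0.346
lime: (34 − 26)²/26 = 64/26 = 2.462
black: (13 − 26)²/26 = 169/26 = 6.500
yellow: (32 − 26)²/26 = 36/26 = 1.385
brown: (17 − 26)²/26 = 81/26 = 3.115
red: (29 − 26)²/26 = 9/26 = 0.346
Sum = 14.92

14.92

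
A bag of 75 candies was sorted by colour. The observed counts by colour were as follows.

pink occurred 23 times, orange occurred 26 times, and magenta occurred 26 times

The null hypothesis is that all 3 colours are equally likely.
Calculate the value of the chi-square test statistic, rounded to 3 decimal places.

0.240

Under H₀ each category has probability 1/3, so each expected count is 75/3 = 25.
cat          O        E   (O−E)²/E
pink        23       25     0.1600
orange      26       25     0.0400
magenta     26       25     0.0400
Sum = 0.240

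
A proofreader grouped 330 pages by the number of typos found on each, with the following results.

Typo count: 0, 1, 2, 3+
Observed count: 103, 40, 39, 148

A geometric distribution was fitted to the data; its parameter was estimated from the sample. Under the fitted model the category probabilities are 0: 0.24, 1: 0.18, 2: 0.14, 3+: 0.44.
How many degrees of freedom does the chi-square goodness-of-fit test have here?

2

There are k = 4 categories and 1 parameter estimated from the data, so df = 4 − 1 − 1 = 2.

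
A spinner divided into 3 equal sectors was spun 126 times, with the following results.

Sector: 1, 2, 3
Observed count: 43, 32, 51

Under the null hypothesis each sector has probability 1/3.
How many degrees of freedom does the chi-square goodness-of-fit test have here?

There are k = 3 categories and no parameters were estimated from the data, so df = 3 − 1 = 2.

2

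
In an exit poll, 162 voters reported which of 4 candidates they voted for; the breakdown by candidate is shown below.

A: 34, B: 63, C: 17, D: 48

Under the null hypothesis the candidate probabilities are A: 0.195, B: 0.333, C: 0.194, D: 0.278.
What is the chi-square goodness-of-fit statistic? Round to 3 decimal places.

8.522

Expected counts E_i = n·p_i: 162×0.195 = 31.59, 162×0.333 = 53.946, 162×0.194 = 31.428, 162×0.278 = 45.036.
χ² = (34−31.59)²/31.59 + (63−53.946)²/53.946 + (17−31.428)²/31.428 + (48−45.036)²/45.036
   = 0.1839 + 1.5196 + 6.6236 + 0.1951
Sum = 8.522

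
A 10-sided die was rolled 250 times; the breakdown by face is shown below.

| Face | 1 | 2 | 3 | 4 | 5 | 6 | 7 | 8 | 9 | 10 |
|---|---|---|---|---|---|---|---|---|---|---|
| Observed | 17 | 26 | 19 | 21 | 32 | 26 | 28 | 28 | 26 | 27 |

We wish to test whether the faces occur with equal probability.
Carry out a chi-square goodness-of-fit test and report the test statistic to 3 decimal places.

Under H₀ each category has probability 1/10, so each expected count is 250/10 = 25.
1: (17 − 25)²/25 = 64/25 = 2.5600
2: (26 − 25)²/25 = 1/25 = 0.0400
3: (19 − 25)²/25 = 36/25 = 1.4400
4: (21 − 25)²/25 = 16/25 = 0.6400
5: (32 − 25)²/25 = 49/25 = 1.9600
6: (26 − 25)²/25 = 1/25 = 0.0400
7: (28 − 25)²/25 = 9/25 = 0.3600
8: (28 − 25)²/25 = 9/25 = 0.3600
9: (26 − 25)²/25 = 1/25 = 0.0400
10: (27 − 25)²/25 = 4/25 = 0.1600
Sum = 7.600

7.600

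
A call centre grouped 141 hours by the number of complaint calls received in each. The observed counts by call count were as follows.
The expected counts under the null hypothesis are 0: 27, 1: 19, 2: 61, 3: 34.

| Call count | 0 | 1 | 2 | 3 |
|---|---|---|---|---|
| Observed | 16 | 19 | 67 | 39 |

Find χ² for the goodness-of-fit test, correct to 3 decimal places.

0: (16 − 27)²/27 = 121/27 = 4.4815
1: (19 − 19)²/19 = 0/19 = 0.0000
2: (67 − 61)²/61 = 36/61 = 0.5902
3: (39 − 34)²/34 = 25/34 = 0.7353
Sum = 5.807

5.807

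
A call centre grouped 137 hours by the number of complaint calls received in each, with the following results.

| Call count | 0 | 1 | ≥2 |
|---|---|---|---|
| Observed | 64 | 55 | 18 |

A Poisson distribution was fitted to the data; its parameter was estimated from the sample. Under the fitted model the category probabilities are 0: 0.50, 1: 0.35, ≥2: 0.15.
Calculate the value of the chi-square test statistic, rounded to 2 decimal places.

Expected counts E_i = n·p_i: 137×0.50 = 68.5, 137×0.35 = 47.95, 137×0.15 = 20.55.
0: (64 − 68.5)²/68.5 = 20.25/68.5 = 0.296
1: (55 − 47.95)²/47.95 = 49.7025/47.95 = 1.037
≥2: (18 − 20.55)²/20.55 = 6.5025/20.55 = 0.316
Sum = 1.65

1.65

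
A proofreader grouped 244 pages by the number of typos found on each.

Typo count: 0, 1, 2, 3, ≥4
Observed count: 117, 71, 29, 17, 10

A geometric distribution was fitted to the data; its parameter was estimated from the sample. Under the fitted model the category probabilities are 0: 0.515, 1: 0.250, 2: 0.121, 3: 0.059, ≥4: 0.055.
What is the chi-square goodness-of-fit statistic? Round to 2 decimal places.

Expected counts E_i = n·p_i: 244×0.515 = 125.66, 244×0.250 = 61, 244×0.121 = 29.524, 244×0.059 = 14.396, 244×0.055 = 13.42.
0: (117 − 125.66)²/125.66 = 74.9956/125.66 = 0.597
1: (71 − 61)²/61 = 100/61 = 1.639
2: (29 − 29.524)²/29.524 = 0.274576/29.524 = 0.009
3: (17 − 14.396)²/14.396 = 6.780816/14.396 = 0.471
≥4: (10 − 13.42)²/13.42 = 11.6964/13.42 = 0.872
Sum = 3.59

3.59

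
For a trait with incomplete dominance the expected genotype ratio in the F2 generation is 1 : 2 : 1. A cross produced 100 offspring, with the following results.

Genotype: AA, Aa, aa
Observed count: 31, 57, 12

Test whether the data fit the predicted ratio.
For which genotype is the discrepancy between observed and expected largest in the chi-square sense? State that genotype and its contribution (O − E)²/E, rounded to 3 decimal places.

aa, 6.760

Ratio total = 4. Expected counts: 100×1/4 = 25, 100×2/4 = 50, 100×1/4 = 25.
cat         O        E   (O−E)²/E
AA         31       25     1.4400
Aa         57       50     0.9800
aa         12       25     6.7600
The largest term is for aa: 6.760.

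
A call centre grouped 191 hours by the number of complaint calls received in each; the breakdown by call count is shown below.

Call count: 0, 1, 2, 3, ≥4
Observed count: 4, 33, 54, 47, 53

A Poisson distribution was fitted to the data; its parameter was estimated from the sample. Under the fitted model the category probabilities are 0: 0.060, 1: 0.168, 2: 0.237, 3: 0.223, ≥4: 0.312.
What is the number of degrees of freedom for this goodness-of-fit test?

There are k = 5 categories and 1 parameter estimated from the data, so df = 5 − 1 − 1 = 3.

3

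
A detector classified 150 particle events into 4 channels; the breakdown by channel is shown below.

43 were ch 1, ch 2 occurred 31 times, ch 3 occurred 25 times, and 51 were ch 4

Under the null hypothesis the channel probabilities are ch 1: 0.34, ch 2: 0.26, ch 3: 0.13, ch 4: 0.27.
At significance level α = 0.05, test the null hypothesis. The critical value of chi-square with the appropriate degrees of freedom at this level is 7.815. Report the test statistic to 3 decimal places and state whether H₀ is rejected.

7.169; do not reject

Expected counts E_i = n·p_i: 150×0.34 = 51, 150×0.26 = 39, 150×0.13 = 19.5, 150×0.27 = 40.5.
χ² = (43−51)²/51 + (31−39)²/39 + (25−19.5)²/19.5 + (51−40.5)²/40.5
   = 1.2549 + 1.6410 + 1.5513 + 2.7222
Sum = 7.169
df = 3. Since 7.169 < 7.815, we do not reject H₀.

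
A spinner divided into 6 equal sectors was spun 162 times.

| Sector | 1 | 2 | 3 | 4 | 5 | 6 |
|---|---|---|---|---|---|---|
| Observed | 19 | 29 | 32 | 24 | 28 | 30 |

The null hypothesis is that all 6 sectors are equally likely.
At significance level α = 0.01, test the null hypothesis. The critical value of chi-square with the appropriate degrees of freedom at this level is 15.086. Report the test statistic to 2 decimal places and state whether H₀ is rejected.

4.15; do not reject

Under H₀ each category has probability 1/6, so each expected count is 162/6 = 27.
cat         O        E   (O−E)²/E
1          19       27      2.370
2          29       27      0.148
3          32       27      0.926
4          24       27      0.333
5          28       27      0.037
6          30       27      0.333
Sum = 4.15
df = 5. Since 4.15 < 15.086, we do not reject H₀.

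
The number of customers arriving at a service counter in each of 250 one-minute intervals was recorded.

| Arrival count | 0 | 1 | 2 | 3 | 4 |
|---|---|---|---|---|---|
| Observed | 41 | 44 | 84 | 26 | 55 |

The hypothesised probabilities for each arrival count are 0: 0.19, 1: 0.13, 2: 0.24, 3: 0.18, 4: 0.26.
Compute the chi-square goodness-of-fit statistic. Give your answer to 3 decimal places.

Expected counts E_i = n·p_i: 250×0.19 = 47.5, 250×0.13 = 32.5, 250×0.24 = 60, 250×0.18 = 45, 250×0.26 = 65.
0: (41 − 47.5)²/47.5 = 42.25/47.5 = 0.8895
1: (44 − 32.5)²/32.5 = 132.25/32.5 = 4.0692
2: (84 − 60)²/60 = 576/60 = 9.6000
3: (26 − 45)²/45 = 361/45 = 8.0222
4: (55 − 65)²/65 = 100/65 = 1.5385
Sum = 24.119

24.119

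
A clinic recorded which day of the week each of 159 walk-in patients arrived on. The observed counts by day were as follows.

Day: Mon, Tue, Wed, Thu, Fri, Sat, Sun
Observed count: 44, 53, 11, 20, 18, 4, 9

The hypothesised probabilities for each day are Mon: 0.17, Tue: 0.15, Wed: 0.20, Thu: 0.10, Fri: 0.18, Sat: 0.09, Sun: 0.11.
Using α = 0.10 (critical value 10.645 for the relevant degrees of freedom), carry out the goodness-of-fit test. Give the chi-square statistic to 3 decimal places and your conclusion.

76.434; reject

Expected counts E_i = n·p_i: 159×0.17 = 27.03, 159×0.15 = 23.85, 159×0.20 = 31.8, 159×0.10 = 15.9, 159×0.18 = 28.62, 159×0.09 = 14.31, 159×0.11 = 17.49.
χ² = (44−27.03)²/27.03 + (53−23.85)²/23.85 + (11−31.8)²/31.8 + (20−15.9)²/15.9 + (18−28.62)²/28.62 + (4−14.31)²/14.31 + (9−17.49)²/17.49
   = 10.6541 + 35.6278 + 13.6050 + 1.0572 + 3.9408 + 7.4281 + 4.1212
Sum = 76.434
df = 6. Since 76.434 > 10.645, we reject H₀.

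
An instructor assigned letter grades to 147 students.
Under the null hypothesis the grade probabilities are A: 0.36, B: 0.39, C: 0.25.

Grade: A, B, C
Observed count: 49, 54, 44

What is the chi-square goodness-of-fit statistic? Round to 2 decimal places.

Expected counts E_i = n·p_i: 147×0.36 = 52.92, 147×0.39 = 57.33, 147×0.25 = 36.75.
χ² = (49−52.92)²/52.92 + (54−57.33)²/57.33 + (44−36.75)²/36.75
   = 0.290 + 0.193 + 1.430
Sum = 1.91

1.91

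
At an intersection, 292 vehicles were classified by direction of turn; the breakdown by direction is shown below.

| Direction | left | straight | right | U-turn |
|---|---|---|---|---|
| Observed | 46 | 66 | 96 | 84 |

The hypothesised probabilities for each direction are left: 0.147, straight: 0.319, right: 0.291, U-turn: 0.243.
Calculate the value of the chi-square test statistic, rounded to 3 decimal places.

Expected counts E_i = n·p_i: 292×0.147 = 42.924, 292×0.319 = 93.148, 292×0.291 = 84.972, 292×0.243 = 70.956.
left: (46 − 42.924)²/42.924 = 9.461776/42.924 = 0.2204
straight: (66 − 93.148)²/93.148 = 737.013904/93.148 = 7.9123
right: (96 − 84.972)²/84.972 = 121.616784/84.972 = 1.4313
U-turn: (84 − 70.956)²/70.956 = 170.145936/70.956 = 2.3979
Sum = 11.962

11.962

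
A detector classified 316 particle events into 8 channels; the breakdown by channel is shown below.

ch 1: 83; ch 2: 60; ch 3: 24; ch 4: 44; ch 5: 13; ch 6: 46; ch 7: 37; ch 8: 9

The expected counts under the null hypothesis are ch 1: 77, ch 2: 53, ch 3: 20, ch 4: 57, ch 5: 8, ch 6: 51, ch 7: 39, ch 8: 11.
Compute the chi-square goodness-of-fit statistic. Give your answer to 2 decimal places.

9.24

cat         O        E   (O−E)²/E
ch 1       83       77      0.468
ch 2       60       53      0.925
ch 3       24       20      0.800
ch 4       44       57      2.965
ch 5       13        8      3.125
ch 6       46       51      0.490
ch 7       37       39      0.103
ch 8        9       11      0.364
Sum = 9.24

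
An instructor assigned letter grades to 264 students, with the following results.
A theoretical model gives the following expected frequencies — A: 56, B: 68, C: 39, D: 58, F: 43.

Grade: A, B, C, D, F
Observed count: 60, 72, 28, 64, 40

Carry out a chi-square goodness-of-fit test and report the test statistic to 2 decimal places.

4.45

A: (60 − 56)²/56 = 16/56 = 0.286
B: (72 − 68)²/68 = 16/68 = 0.235
C: (28 − 39)²/39 = 121/39 = 3.103
D: (64 − 58)²/58 = 36/58 = 0.621
F: (40 − 43)²/43 = 9/43 = 0.209
Sum = 4.45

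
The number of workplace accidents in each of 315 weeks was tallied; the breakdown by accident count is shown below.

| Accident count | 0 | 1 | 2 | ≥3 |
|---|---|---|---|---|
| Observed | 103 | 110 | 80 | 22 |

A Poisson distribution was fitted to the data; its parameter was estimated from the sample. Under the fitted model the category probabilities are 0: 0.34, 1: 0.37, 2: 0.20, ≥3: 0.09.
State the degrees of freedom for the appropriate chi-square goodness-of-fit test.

There are k = 4 categories and 1 parameter estimated from the data, so df = 4 − 1 − 1 = 2.

2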